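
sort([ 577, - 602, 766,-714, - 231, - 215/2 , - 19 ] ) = [ - 714, - 602,-231, - 215/2, - 19, 577 , 766]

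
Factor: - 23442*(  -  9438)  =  2^2*3^2*11^2*13^1*3907^1 =221245596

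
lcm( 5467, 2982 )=32802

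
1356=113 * 12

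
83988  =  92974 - 8986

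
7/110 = 7/110 = 0.06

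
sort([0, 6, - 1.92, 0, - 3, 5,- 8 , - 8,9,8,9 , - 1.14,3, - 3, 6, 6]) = [ - 8, - 8, - 3, - 3, -1.92, - 1.14 , 0,0, 3,5, 6, 6,  6, 8,  9,9] 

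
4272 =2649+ 1623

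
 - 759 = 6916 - 7675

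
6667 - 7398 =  -731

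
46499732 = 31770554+14729178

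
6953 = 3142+3811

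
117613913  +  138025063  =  255638976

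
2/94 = 1/47 = 0.02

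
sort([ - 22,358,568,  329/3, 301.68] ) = [ - 22,  329/3,301.68, 358, 568] 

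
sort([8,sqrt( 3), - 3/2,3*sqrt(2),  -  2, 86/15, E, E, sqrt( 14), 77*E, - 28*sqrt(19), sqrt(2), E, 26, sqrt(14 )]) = [ - 28*sqrt( 19), - 2 , - 3/2, sqrt(2), sqrt(3),E  ,  E, E, sqrt( 14),sqrt (14 ), 3*sqrt( 2 ), 86/15,  8,  26, 77*E ] 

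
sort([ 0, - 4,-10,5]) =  [-10, - 4, 0, 5 ] 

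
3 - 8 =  - 5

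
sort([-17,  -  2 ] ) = [ - 17, - 2 ] 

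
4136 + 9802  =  13938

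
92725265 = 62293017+30432248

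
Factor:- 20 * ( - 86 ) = 2^3*5^1*43^1   =  1720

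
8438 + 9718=18156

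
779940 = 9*86660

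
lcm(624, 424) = 33072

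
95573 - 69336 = 26237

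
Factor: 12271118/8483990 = 6135559/4241995 = 5^(-1)*29^1*211571^1 * 848399^( - 1)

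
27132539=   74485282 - 47352743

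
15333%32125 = 15333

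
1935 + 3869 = 5804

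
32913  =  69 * 477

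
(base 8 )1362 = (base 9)1027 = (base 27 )10p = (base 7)2125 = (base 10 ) 754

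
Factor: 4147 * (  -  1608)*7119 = -2^3*3^3 * 7^1*11^1*13^1*29^1*67^1* 113^1=- 47472168744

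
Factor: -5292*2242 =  - 11864664=-2^3* 3^3*7^2*19^1 * 59^1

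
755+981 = 1736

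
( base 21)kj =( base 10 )439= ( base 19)142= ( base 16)1b7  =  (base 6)2011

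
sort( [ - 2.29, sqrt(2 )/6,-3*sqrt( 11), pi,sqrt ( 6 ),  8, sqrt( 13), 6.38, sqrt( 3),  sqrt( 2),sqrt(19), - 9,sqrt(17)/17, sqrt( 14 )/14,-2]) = [ - 3*sqrt( 11), -9, - 2.29, - 2, sqrt(2 )/6, sqrt(17)/17,sqrt( 14 ) /14, sqrt( 2), sqrt ( 3), sqrt (6),  pi, sqrt (13), sqrt( 19 ), 6.38, 8]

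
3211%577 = 326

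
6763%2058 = 589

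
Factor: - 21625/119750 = -2^( - 1 )*173^1*479^( -1 ) = -173/958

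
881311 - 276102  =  605209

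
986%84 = 62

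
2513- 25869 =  - 23356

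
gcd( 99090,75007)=1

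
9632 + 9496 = 19128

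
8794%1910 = 1154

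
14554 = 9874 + 4680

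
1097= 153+944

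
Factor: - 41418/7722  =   - 59/11 = - 11^( - 1)*59^1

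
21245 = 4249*5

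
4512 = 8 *564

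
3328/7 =475 + 3/7 = 475.43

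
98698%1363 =562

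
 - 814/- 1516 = 407/758 = 0.54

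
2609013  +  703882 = 3312895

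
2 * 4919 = 9838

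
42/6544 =21/3272 = 0.01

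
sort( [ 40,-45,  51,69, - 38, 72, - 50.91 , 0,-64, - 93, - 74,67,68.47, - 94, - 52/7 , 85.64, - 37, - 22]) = [ - 94 , - 93, - 74,-64, - 50.91 , - 45, - 38,  -  37,-22, - 52/7,0, 40,51,  67,  68.47, 69,72 , 85.64] 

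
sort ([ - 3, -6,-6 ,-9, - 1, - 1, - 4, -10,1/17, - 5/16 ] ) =[ - 10,-9,-6, - 6, - 4, - 3, - 1, - 1,  -  5/16,1/17]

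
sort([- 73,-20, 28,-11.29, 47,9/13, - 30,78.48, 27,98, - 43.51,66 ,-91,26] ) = [-91, - 73, - 43.51, - 30  , - 20,-11.29,  9/13 , 26,27,28,47,66,78.48,98]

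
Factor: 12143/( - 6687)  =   - 3^( - 2 )*743^( - 1)*12143^1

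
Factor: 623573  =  263^1 * 2371^1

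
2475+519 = 2994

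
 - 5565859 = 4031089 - 9596948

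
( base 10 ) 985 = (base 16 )3D9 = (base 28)175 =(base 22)20H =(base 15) 45A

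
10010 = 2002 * 5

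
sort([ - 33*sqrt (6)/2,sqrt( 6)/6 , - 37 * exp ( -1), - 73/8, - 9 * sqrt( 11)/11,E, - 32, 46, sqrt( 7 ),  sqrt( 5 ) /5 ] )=[ - 33*sqrt( 6)/2,-32, - 37*exp ( - 1 ), - 73/8,-9* sqrt( 11)/11,sqrt( 6)/6,sqrt(5 )/5 , sqrt(7),E, 46] 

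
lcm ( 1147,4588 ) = 4588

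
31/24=1+7/24 = 1.29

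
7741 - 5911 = 1830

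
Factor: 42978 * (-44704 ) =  - 2^6 * 3^1 * 11^1 * 13^1 * 19^1*29^1*127^1=- 1921288512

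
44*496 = 21824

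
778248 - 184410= 593838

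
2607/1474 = 237/134 = 1.77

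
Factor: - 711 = - 3^2 * 79^1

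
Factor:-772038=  - 2^1*3^3* 17^1 *29^2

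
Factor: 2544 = 2^4 * 3^1 *53^1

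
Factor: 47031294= 2^1*3^1*541^1 * 14489^1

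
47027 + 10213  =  57240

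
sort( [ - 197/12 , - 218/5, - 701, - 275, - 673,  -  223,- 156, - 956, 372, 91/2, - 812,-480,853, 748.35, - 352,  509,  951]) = [ - 956,  -  812,-701, - 673  , - 480, - 352,- 275, - 223, -156, - 218/5, - 197/12, 91/2,372 , 509, 748.35 , 853 , 951 ]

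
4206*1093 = 4597158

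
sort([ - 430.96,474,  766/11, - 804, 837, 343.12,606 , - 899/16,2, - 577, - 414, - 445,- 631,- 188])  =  [  -  804, - 631,  -  577, -445,-430.96,-414, - 188, - 899/16,2, 766/11 , 343.12,474, 606, 837]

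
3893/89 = 3893/89= 43.74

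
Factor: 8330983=8330983^1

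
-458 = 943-1401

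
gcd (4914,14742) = 4914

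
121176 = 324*374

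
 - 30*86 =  - 2580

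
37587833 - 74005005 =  - 36417172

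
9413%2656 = 1445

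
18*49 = 882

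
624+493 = 1117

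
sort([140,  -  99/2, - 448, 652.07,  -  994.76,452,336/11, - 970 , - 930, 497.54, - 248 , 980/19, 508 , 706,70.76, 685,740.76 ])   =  [-994.76, - 970,- 930 , - 448, - 248, - 99/2,336/11, 980/19, 70.76,140,452, 497.54, 508, 652.07, 685, 706 , 740.76 ]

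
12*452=5424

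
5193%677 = 454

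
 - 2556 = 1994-4550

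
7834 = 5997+1837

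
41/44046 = 41/44046 = 0.00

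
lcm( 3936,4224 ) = 173184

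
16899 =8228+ 8671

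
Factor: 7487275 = 5^2*31^1*9661^1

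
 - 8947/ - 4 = 2236+ 3/4 = 2236.75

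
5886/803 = 7 + 265/803=7.33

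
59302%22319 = 14664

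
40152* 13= 521976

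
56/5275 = 56/5275 = 0.01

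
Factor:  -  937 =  - 937^1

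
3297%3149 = 148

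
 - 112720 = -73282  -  39438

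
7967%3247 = 1473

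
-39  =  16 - 55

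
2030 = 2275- 245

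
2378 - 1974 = 404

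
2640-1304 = 1336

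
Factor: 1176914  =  2^1*193^1*3049^1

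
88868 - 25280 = 63588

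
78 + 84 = 162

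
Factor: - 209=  - 11^1*19^1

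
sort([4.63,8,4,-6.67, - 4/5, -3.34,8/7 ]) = [ - 6.67, - 3.34, - 4/5, 8/7,4,4.63, 8]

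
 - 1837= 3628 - 5465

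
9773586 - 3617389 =6156197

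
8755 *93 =814215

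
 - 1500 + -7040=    - 8540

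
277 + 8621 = 8898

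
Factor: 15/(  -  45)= - 1/3 = - 3^( - 1)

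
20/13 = 20/13 = 1.54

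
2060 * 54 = 111240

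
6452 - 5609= 843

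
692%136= 12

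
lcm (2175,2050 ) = 178350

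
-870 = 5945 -6815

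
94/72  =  1 + 11/36=1.31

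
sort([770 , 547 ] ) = [547, 770]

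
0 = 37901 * 0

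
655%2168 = 655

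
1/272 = 1/272 = 0.00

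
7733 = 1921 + 5812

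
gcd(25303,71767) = 1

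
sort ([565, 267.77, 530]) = [267.77, 530,  565]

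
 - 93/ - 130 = 93/130 = 0.72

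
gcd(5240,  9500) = 20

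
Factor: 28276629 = 3^1 * 9425543^1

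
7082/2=3541 = 3541.00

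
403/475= 403/475  =  0.85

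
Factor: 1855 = 5^1*7^1*53^1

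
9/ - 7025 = - 1 + 7016/7025 = - 0.00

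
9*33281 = 299529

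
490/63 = 7 + 7/9 = 7.78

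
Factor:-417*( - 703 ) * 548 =160646748 = 2^2*3^1*19^1*37^1*137^1*139^1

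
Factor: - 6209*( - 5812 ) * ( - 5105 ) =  - 2^2*5^1 * 7^1*887^1 * 1021^1 *1453^1= - 184222644340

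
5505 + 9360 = 14865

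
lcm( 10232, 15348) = 30696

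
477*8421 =4016817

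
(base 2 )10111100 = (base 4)2330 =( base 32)5S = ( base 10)188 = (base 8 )274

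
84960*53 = 4502880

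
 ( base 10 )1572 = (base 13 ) 93C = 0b11000100100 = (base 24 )2HC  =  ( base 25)2CM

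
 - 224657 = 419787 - 644444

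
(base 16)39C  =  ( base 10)924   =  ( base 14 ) 4A0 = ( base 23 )1h4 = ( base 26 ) 19E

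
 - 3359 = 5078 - 8437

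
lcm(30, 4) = 60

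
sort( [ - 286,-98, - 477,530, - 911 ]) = [ - 911, - 477, - 286 , - 98,530] 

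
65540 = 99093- 33553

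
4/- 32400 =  - 1  +  8099/8100 = - 0.00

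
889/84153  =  889/84153 = 0.01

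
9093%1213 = 602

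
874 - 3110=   -2236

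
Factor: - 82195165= - 5^1*13^1*1264541^1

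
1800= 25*72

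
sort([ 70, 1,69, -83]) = [ - 83,  1 , 69, 70]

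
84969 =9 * 9441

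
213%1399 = 213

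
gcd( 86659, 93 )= 1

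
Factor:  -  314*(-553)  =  173642  =  2^1 * 7^1 * 79^1*157^1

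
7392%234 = 138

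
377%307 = 70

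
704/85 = 8 + 24/85= 8.28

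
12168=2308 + 9860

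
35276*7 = 246932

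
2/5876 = 1/2938 = 0.00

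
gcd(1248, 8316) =12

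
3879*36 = 139644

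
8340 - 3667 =4673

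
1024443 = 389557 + 634886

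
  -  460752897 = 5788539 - 466541436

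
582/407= 1 + 175/407 = 1.43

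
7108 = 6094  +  1014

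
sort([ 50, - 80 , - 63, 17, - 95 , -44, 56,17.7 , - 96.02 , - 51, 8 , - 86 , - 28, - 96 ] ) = [ - 96.02, - 96, - 95, - 86,  -  80, - 63,-51, - 44 , - 28, 8, 17,17.7 , 50, 56] 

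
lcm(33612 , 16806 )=33612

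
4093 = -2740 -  - 6833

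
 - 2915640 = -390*7476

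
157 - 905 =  - 748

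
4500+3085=7585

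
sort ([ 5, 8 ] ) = [5,8]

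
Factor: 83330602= 2^1*41665301^1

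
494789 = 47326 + 447463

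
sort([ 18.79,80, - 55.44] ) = [ -55.44 , 18.79,80]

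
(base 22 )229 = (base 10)1021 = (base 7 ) 2656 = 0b1111111101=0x3fd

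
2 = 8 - 6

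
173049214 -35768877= 137280337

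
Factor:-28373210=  - 2^1*5^1 * 601^1*4721^1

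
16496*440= 7258240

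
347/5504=347/5504=0.06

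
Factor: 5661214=2^1*13^1 * 217739^1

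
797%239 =80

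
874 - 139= 735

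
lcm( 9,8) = 72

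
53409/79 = 676+ 5/79=676.06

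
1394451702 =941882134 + 452569568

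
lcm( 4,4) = 4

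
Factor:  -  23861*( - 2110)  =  50346710 = 2^1*5^1*107^1 * 211^1 *223^1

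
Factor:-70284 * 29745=- 2090597580 = -2^2*3^3*5^1*661^1*5857^1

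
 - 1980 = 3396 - 5376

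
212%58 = 38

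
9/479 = 9/479 = 0.02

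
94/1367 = 94/1367 = 0.07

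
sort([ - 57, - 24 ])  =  [ -57, - 24 ] 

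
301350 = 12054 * 25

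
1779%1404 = 375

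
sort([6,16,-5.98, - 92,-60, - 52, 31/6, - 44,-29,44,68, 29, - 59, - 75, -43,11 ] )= [ - 92, - 75, -60, - 59,-52, - 44, - 43, - 29, - 5.98,31/6 , 6, 11 , 16, 29,44,68]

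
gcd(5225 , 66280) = 5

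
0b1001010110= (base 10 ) 598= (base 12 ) 41a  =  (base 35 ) H3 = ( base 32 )im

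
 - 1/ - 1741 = 1/1741 = 0.00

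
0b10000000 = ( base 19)6E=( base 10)128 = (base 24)58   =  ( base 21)62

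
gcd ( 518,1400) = 14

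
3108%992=132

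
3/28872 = 1/9624 = 0.00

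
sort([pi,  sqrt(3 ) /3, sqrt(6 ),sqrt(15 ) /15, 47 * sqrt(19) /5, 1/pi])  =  [ sqrt(15 ) /15, 1/pi , sqrt(3) /3, sqrt(6) , pi, 47 * sqrt(19 )/5]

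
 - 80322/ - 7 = 11474 + 4/7 =11474.57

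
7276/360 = 20  +  19/90 = 20.21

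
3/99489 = 1/33163 = 0.00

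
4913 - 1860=3053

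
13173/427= 30 +363/427 = 30.85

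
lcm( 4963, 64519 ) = 64519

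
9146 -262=8884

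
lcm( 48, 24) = 48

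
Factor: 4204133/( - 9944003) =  - 449^( - 1 ) * 22147^( - 1) * 4204133^1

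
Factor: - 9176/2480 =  - 2^( - 1 )*5^( - 1)*37^1 =-37/10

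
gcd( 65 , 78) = 13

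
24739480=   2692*9190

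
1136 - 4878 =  - 3742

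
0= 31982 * 0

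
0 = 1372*0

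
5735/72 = 79+ 47/72  =  79.65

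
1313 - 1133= 180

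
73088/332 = 18272/83 = 220.14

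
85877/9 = 85877/9 = 9541.89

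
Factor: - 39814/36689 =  - 2^1*17^1*19^( - 1)*1171^1*1931^( - 1)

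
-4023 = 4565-8588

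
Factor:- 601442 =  - 2^1*300721^1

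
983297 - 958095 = 25202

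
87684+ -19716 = 67968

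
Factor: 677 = 677^1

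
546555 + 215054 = 761609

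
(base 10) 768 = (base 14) 3cc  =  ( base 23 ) 1A9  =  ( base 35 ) lx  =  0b1100000000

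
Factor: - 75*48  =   - 2^4*3^2*5^2 = - 3600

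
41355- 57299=-15944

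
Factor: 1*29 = 29^1 = 29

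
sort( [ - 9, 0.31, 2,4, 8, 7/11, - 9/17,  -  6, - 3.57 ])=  [ - 9, - 6, - 3.57, - 9/17 , 0.31,7/11, 2 , 4,8 ] 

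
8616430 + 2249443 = 10865873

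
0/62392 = 0 = 0.00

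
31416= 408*77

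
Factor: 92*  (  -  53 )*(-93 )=453468=2^2*3^1*23^1 * 31^1*53^1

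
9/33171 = 3/11057 = 0.00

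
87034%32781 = 21472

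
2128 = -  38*(-56)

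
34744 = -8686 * ( - 4)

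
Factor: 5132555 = 5^1*17^1*60383^1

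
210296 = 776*271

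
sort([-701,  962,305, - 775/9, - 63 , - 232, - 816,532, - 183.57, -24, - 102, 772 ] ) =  [ - 816, - 701,- 232, - 183.57, - 102, - 775/9, - 63, - 24, 305, 532, 772,962]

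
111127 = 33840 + 77287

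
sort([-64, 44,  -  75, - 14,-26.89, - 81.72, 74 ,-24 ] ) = [ - 81.72,-75,-64,-26.89, - 24,- 14, 44, 74]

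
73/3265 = 73/3265 = 0.02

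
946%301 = 43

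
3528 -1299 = 2229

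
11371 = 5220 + 6151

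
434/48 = 9 + 1/24 = 9.04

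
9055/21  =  9055/21 = 431.19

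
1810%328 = 170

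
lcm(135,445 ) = 12015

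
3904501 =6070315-2165814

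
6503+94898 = 101401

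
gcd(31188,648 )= 12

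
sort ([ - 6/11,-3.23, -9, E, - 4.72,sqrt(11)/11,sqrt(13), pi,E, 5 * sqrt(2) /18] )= [ - 9, - 4.72,- 3.23, - 6/11, sqrt(11 )/11,5 * sqrt ( 2)/18,E,E, pi , sqrt(13)]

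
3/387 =1/129   =  0.01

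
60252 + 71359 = 131611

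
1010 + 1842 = 2852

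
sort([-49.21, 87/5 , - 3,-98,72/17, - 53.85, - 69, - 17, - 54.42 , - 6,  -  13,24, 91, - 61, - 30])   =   [ - 98, - 69, - 61, - 54.42, - 53.85, - 49.21, - 30,-17, - 13, - 6, -3,72/17,87/5, 24, 91]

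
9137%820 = 117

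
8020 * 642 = 5148840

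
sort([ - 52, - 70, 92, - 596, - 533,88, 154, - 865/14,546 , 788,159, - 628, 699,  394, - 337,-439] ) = [ - 628, - 596, - 533, - 439, - 337, - 70, - 865/14, - 52,88,92,154,159,394, 546,699,788 ]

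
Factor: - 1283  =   - 1283^1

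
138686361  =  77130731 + 61555630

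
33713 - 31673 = 2040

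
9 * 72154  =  649386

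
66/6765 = 2/205 = 0.01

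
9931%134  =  15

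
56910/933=60 + 310/311= 61.00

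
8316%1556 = 536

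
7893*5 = 39465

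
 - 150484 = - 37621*4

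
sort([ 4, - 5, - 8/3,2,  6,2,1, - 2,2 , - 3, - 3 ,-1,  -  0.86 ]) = [ - 5, - 3, - 3, - 8/3, - 2, - 1, - 0.86, 1,  2,2,2,  4,6 ]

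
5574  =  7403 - 1829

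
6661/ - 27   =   - 6661/27  =  -246.70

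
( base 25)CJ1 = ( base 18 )16B2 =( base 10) 7976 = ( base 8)17450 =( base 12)4748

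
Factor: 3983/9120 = 2^( - 5)*3^( - 1)*5^( - 1)*7^1*19^ ( -1) * 569^1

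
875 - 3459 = - 2584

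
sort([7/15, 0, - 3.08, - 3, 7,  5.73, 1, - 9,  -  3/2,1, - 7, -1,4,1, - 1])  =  [-9, - 7, -3.08, - 3, - 3/2, - 1, - 1 , 0,7/15  ,  1,1 , 1,  4, 5.73,7]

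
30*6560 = 196800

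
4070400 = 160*25440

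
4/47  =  4/47  =  0.09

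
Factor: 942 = 2^1*3^1*157^1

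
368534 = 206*1789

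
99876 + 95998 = 195874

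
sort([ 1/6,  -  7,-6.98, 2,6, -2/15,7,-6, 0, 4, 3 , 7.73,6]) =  [ - 7, - 6.98, - 6, - 2/15, 0, 1/6,2, 3, 4,6,6,7, 7.73 ] 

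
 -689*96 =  - 66144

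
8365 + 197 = 8562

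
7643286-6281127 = 1362159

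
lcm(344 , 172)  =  344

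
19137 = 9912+9225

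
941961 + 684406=1626367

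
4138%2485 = 1653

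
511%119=35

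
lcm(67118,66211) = 4899614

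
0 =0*(-24889) 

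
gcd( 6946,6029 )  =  1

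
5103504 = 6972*732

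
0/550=0 = 0.00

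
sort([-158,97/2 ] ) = [ - 158 , 97/2]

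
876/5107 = 876/5107 = 0.17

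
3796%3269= 527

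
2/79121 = 2/79121  =  0.00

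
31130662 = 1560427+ 29570235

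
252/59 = 252/59 = 4.27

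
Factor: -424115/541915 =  - 84823/108383  =  -11^ ( - 1)*59^( - 1)*167^ ( - 1 ) *271^1*313^1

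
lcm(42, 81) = 1134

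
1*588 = 588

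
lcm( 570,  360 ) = 6840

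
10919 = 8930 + 1989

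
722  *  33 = 23826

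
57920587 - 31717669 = 26202918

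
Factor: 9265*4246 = 39339190 = 2^1 * 5^1*11^1 * 17^1 * 109^1*193^1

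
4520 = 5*904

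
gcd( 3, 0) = 3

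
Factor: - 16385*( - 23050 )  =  377674250 =2^1*5^3*29^1*113^1*461^1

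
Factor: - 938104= - 2^3*149^1*787^1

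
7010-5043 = 1967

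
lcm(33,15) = 165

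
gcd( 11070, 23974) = 2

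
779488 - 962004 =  - 182516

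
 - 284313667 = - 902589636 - - 618275969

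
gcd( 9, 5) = 1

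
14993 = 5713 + 9280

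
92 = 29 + 63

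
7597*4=30388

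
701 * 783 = 548883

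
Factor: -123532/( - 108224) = 2^( - 4)*19^( - 1 )*347^1= 347/304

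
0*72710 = 0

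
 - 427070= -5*85414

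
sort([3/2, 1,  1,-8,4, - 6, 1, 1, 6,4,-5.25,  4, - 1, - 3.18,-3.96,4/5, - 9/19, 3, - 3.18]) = [-8, - 6, - 5.25, - 3.96, - 3.18, -3.18, - 1, - 9/19, 4/5, 1,  1, 1, 1,3/2, 3, 4 , 4, 4, 6]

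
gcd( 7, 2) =1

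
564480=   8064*70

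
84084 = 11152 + 72932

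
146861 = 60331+86530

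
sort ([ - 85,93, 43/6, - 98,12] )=[-98, - 85, 43/6, 12,93 ]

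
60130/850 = 70 +63/85 = 70.74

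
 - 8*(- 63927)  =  511416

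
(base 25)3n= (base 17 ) 5D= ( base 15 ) 68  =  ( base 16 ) 62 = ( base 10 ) 98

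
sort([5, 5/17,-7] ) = [ - 7, 5/17, 5]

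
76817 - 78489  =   - 1672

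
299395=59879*5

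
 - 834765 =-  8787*95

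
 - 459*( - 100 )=45900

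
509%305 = 204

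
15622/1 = 15622 = 15622.00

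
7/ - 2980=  - 7/2980 = - 0.00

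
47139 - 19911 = 27228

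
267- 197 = 70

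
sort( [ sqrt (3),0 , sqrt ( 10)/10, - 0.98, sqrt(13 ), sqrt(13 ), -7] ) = [ - 7,-0.98,  0, sqrt(10 ) /10, sqrt (3),sqrt(13) , sqrt ( 13) ]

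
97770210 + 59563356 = 157333566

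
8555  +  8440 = 16995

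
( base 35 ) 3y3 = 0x1304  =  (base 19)d94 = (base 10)4868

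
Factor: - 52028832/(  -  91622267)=2^5* 3^1*11^(-1)*31^( - 1)*139^( - 1)*1933^( - 1 )*541967^1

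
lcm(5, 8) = 40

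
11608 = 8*1451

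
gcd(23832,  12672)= 72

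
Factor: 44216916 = 2^2*3^1*613^1*6011^1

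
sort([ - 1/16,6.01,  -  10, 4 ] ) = [ - 10,-1/16,4,6.01 ] 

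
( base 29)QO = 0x30A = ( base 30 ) PS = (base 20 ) 1ii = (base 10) 778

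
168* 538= 90384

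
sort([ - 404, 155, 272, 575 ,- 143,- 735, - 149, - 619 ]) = [ - 735, - 619, - 404,-149,-143, 155  ,  272,575]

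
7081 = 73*97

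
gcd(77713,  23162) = 1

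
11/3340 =11/3340 = 0.00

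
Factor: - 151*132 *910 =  - 2^3*3^1 * 5^1 * 7^1*11^1*13^1*151^1  =  - 18138120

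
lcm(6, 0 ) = 0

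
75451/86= 877 + 29/86= 877.34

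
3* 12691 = 38073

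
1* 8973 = 8973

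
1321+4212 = 5533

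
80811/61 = 1324 + 47/61 = 1324.77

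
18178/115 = 158 + 8/115= 158.07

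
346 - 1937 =-1591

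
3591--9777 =13368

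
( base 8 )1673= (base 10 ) 955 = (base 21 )23A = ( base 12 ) 677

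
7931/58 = 7931/58 = 136.74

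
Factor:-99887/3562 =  - 2^( -1) * 13^( - 1 )*59^1 *137^(-1) * 1693^1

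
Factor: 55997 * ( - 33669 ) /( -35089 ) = 3^3*29^1*43^1 * 35089^ (-1)*55997^1 = 1885362993/35089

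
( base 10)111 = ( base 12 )93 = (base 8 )157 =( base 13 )87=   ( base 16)6f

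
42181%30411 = 11770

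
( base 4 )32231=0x3AD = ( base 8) 1655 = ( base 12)665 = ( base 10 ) 941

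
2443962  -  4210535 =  - 1766573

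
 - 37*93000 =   -  3441000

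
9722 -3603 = 6119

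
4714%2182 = 350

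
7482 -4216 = 3266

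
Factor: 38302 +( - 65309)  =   - 27007 = - 113^1*239^1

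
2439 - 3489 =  - 1050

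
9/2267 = 9/2267 = 0.00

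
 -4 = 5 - 9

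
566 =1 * 566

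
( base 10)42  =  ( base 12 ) 36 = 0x2a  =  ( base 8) 52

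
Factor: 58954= 2^1*7^1*4211^1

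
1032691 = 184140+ 848551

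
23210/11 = 2110 = 2110.00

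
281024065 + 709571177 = 990595242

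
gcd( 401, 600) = 1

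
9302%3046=164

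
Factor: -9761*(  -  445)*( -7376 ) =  - 32038725520  =  - 2^4*5^1  *43^1*89^1 * 227^1*461^1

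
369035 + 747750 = 1116785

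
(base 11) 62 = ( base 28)2c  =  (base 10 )68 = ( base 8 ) 104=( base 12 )58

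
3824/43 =88 + 40/43 =88.93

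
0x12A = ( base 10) 298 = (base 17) 109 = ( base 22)dc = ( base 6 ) 1214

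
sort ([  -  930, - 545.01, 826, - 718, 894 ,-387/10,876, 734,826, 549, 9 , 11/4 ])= [- 930, - 718 ,-545.01, - 387/10,11/4,9, 549, 734, 826, 826,876, 894] 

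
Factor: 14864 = 2^4*929^1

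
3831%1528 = 775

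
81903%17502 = 11895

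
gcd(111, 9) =3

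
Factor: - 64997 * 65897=- 13^1*37^1*137^1*64997^1 = - 4283107309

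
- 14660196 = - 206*71166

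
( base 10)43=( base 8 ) 53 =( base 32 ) 1B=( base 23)1K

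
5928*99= 586872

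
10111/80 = 10111/80= 126.39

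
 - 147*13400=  - 1969800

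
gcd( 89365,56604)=1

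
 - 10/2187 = -10/2187 = -0.00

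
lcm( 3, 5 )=15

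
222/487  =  222/487 = 0.46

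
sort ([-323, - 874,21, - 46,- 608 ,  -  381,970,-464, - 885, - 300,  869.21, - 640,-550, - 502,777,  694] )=[ - 885, -874,-640, - 608, -550, - 502, - 464, - 381, - 323, - 300, - 46 , 21,694, 777,  869.21, 970]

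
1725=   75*23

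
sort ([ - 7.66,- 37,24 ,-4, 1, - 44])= [-44, - 37, - 7.66, - 4 , 1, 24] 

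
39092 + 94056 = 133148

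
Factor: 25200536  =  2^3*19^1*29^1*5717^1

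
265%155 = 110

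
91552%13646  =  9676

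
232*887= 205784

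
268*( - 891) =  - 238788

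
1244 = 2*622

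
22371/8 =2796 + 3/8  =  2796.38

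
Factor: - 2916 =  - 2^2*3^6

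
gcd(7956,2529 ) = 9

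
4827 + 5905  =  10732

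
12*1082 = 12984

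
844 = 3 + 841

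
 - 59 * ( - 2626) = 154934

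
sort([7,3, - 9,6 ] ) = [ - 9,3,6,7]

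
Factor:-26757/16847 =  - 3^3*17^( - 1)   =  -27/17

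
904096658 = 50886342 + 853210316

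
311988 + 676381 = 988369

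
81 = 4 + 77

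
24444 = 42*582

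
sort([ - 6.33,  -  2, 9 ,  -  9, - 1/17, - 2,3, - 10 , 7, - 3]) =[ - 10, - 9,-6.33, - 3, - 2,-2, - 1/17, 3, 7, 9 ]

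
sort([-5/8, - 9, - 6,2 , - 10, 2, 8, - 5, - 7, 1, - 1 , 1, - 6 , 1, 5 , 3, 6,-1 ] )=[ - 10, - 9,-7, - 6, - 6, - 5,  -  1, - 1, - 5/8 , 1, 1 , 1, 2,2,3,5,6 , 8]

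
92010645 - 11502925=80507720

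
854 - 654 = 200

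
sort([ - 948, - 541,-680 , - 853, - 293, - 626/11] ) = [ - 948, - 853, - 680, - 541, - 293, - 626/11]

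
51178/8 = 25589/4 = 6397.25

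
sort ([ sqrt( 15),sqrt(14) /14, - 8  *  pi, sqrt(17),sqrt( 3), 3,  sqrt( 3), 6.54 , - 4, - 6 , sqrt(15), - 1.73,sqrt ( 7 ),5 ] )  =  [ - 8*pi,  -  6, - 4, - 1.73,sqrt(14) /14,sqrt( 3), sqrt( 3),  sqrt( 7 ) , 3 , sqrt(15 ),sqrt( 15), sqrt( 17),5, 6.54] 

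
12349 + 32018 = 44367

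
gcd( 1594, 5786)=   2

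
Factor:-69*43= - 3^1 * 23^1*43^1=- 2967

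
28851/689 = 41 +602/689  =  41.87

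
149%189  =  149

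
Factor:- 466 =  - 2^1*233^1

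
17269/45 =383+34/45 =383.76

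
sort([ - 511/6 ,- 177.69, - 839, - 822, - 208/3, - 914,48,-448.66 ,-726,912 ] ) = [-914, - 839, - 822,-726, - 448.66,-177.69,-511/6, - 208/3 , 48, 912 ] 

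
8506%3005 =2496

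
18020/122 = 9010/61 = 147.70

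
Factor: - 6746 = -2^1*3373^1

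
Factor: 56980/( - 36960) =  - 2^( - 3 )*3^( - 1) * 37^1 = - 37/24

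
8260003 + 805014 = 9065017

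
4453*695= 3094835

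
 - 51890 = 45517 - 97407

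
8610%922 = 312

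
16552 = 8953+7599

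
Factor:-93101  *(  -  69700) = 6489139700 = 2^2*5^2*17^1*41^1*157^1* 593^1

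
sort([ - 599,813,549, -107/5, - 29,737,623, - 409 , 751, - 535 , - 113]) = [ - 599, - 535, - 409, - 113 , - 29, - 107/5,549,623 , 737,751, 813 ]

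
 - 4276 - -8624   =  4348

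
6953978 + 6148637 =13102615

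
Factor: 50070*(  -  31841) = -1594278870 = - 2^1*3^1 * 5^1 * 17^1*1669^1*1873^1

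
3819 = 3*1273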